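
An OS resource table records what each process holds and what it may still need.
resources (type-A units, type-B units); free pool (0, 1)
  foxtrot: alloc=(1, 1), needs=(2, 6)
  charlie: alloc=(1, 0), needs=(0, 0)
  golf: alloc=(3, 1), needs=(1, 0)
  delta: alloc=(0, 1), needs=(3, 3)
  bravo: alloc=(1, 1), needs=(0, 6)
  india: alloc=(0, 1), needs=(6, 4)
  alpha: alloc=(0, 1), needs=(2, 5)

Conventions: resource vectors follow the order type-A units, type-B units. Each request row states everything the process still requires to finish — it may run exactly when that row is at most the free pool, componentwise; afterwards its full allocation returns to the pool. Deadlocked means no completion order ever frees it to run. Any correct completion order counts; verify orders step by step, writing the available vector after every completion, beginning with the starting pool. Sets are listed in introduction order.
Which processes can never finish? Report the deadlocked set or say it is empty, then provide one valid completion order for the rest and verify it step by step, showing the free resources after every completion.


Deadlocked set: foxtrot, delta, bravo, india and alpha.
Key observation: the wall is type-B units: completing charlie, golf brings the pool only to (4, 2), and all the rest need more.
One completion order for the rest: charlie, golf. Step-by-step check:
  pool = (0, 1)
  charlie: need (0, 0) fits (0, 1); releases (1, 0), pool now (1, 1)
  golf: need (1, 0) fits (1, 1); releases (3, 1), pool now (4, 2)
The blocked processes can never fit:
  blocked: foxtrot wants (2, 6), pool (4, 2) — not enough type-B units
  blocked: delta wants (3, 3), pool (4, 2) — not enough type-B units
  blocked: bravo wants (0, 6), pool (4, 2) — not enough type-B units
  blocked: india wants (6, 4), pool (4, 2) — not enough type-A units and type-B units
  blocked: alpha wants (2, 5), pool (4, 2) — not enough type-B units


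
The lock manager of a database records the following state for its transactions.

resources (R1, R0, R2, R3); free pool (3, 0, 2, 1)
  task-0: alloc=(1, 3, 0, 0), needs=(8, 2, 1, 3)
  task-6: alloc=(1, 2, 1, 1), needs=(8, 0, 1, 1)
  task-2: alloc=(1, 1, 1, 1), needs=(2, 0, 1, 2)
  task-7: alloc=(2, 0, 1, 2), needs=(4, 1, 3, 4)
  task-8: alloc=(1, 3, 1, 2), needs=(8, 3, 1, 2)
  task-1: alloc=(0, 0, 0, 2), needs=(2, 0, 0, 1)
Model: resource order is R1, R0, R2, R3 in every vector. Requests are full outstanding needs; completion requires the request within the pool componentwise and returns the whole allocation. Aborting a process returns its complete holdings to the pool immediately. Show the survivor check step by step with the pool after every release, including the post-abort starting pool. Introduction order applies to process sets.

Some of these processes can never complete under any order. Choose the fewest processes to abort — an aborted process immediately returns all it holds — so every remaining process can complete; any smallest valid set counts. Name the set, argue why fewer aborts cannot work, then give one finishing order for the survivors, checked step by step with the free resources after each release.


Minimum abort set: task-0 and task-8.
Key observation: the deadlocked task-6 becomes finishable only because task-0 and task-8 released (2, 6, 1, 2); it completes at step 4 below.
Minimality, checking each single-abort alternative: task-0 alone leaves task-6 blocked (short on R1); task-6 alone leaves task-0 blocked (short on R1); task-2 alone leaves task-0 blocked (short on R1 and R0); task-7 alone leaves task-0 blocked (short on R1 and R0); task-8 alone leaves task-0 blocked (short on R1); task-1 alone leaves task-0 blocked (short on R1 and R0).
One survivor order: task-2, task-1, task-7, task-6. Check, step by step (post-abort pool first):
  pool = (5, 6, 3, 3)
  run task-2 (needs (2, 0, 1, 2), free (5, 6, 3, 3)); after release of (1, 1, 1, 1) the pool is (6, 7, 4, 4)
  run task-1 (needs (2, 0, 0, 1), free (6, 7, 4, 4)); after release of (0, 0, 0, 2) the pool is (6, 7, 4, 6)
  run task-7 (needs (4, 1, 3, 4), free (6, 7, 4, 6)); after release of (2, 0, 1, 2) the pool is (8, 7, 5, 8)
  run task-6 (needs (8, 0, 1, 1), free (8, 7, 5, 8)); after release of (1, 2, 1, 1) the pool is (9, 9, 6, 9)


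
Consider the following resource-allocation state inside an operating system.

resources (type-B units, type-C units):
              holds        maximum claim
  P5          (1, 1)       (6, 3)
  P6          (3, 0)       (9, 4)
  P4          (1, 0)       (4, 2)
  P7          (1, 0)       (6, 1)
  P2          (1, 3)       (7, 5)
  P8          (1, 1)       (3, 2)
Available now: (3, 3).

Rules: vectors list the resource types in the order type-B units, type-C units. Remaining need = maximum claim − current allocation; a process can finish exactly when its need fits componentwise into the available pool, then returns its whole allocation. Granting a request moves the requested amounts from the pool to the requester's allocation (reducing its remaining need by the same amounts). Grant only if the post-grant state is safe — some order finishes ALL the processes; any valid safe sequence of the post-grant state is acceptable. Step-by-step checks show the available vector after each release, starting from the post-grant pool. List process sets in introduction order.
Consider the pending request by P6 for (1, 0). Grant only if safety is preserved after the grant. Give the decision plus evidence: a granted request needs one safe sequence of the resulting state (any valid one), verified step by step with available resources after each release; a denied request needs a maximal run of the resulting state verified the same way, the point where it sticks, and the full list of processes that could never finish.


DENY — the pretend-granted state is unsafe.
Key observation: no order helps: past P8, P4, the free pool tops out at (4, 4), below what each blocked process needs in type-B units.
On the post-grant state, P8, P4 is a maximal run — nothing extends it. Walking it through:
  pool = (2, 3)
  P8: need (2, 1) fits (2, 3); releases (1, 1), pool now (3, 4)
  P4: need (3, 2) fits (3, 4); releases (1, 0), pool now (4, 4)
  blocked: P5 wants (5, 2), pool (4, 4) — not enough type-B units
  blocked: P6 wants (5, 4), pool (4, 4) — not enough type-B units
  blocked: P7 wants (5, 1), pool (4, 4) — not enough type-B units
  blocked: P2 wants (6, 2), pool (4, 4) — not enough type-B units
Processes that could never finish after the grant: P5, P6, P7 and P2.


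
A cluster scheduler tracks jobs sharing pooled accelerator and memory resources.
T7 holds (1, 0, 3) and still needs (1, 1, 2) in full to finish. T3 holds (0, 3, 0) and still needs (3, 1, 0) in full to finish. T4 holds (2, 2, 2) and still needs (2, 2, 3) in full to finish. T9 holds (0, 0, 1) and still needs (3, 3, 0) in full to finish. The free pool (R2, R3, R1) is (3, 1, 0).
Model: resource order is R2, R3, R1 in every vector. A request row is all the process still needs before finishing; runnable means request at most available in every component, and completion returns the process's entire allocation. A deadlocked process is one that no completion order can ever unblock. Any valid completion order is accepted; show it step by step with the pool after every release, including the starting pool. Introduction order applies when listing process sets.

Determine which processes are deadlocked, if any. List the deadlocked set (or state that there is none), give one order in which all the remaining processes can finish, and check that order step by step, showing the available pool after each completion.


Deadlocked set: T7 and T4.
Key observation: the pool after T3, T9 is (3, 4, 1); every surviving request exceeds it in R1, so progress ends there.
A valid finishing order for the others: T3, T9. Check, step by step:
  pool = (3, 1, 0)
  T3 needs (3, 1, 0) <= (3, 1, 0) -> finishes; pool += (0, 3, 0) = (3, 4, 0)
  T9 needs (3, 3, 0) <= (3, 4, 0) -> finishes; pool += (0, 0, 1) = (3, 4, 1)
None of the blocked processes ever fits:
  blocked: T7 wants (1, 1, 2), pool (3, 4, 1) — not enough R1
  blocked: T4 wants (2, 2, 3), pool (3, 4, 1) — not enough R1


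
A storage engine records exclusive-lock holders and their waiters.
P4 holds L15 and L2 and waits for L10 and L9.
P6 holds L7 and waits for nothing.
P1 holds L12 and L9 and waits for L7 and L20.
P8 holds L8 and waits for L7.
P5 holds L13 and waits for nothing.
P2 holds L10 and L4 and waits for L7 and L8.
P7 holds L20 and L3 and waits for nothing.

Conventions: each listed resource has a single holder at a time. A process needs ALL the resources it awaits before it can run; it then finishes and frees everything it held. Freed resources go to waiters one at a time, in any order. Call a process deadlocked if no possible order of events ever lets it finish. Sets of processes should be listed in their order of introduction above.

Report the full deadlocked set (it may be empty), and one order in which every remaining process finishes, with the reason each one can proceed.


Nothing here is deadlocked.
Key observation: the waits form no ring: some process can always run, and its releases unblock the others one by one.
A valid finishing order for the others: P6, P8, P7, P2, P5, P1, P4.
Check, step by step:
  run P6 (it waits on nothing); releases L7
  P8 waits on L7 — all released -> runs and releases L8
  run P7 (it waits on nothing); releases L20 and L3
  P2 waits on L7 and L8 — all released -> runs and releases L10 and L4
  run P5 (it waits on nothing); releases L13
  P1 waits on L7 and L20 — all released -> runs and releases L12 and L9
  P4 waits on L10 and L9 — all released -> runs and releases L15 and L2


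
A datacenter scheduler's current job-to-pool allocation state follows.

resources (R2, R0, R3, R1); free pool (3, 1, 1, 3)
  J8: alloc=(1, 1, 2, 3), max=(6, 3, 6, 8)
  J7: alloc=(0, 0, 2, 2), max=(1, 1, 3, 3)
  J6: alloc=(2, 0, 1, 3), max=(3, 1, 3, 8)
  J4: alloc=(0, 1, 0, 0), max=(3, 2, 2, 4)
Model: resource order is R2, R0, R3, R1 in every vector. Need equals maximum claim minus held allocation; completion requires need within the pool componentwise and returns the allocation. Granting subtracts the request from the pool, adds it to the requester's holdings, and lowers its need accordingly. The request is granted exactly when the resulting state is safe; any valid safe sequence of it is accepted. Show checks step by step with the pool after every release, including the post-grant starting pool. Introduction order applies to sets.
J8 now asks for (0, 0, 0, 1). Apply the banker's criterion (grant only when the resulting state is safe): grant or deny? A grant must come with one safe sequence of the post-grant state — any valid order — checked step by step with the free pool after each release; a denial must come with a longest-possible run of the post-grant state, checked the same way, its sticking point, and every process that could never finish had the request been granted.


DENY. Granting would leave the state unsafe.
Key observation: after J7, J4 the pool peaks at (3, 2, 3, 4), and each blocked process is short somewhere: J8 on R2, R3; J6 on R1.
Pretend the grant happened; the run J7, J4 goes as far as possible. Walking it through:
  pool = (3, 1, 1, 2)
  J7 needs (1, 1, 1, 1) <= (3, 1, 1, 2) -> finishes; pool += (0, 0, 2, 2) = (3, 1, 3, 4)
  J4 needs (3, 1, 2, 4) <= (3, 1, 3, 4) -> finishes; pool += (0, 1, 0, 0) = (3, 2, 3, 4)
  J8 cannot run: need (5, 2, 4, 4) vs free (3, 2, 3, 4) (insufficient R2 and R3)
  J6 cannot run: need (1, 1, 2, 5) vs free (3, 2, 3, 4) (insufficient R1)
Had the request been granted, J8 and J6 could never finish.


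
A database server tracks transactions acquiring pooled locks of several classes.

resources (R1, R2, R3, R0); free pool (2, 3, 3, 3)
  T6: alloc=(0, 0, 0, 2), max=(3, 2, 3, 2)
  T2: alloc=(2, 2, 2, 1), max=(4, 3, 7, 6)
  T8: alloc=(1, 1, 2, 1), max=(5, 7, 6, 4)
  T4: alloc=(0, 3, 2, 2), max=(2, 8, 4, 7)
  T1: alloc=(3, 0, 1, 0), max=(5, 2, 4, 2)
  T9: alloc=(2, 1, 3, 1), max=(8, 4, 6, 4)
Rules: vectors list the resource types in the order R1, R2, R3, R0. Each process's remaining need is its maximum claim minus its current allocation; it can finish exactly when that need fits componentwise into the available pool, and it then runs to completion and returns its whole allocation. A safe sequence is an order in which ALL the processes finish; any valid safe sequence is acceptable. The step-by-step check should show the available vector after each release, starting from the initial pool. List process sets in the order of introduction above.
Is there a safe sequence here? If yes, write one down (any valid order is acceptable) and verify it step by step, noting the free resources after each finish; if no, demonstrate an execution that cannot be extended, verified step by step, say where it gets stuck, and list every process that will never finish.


UNSAFE — no complete ordering exists.
Key observation: after T1, T6 the pool peaks at (5, 3, 4, 5), and each blocked process is short somewhere: T2 on R3; T8 on R2; T4 on R2; T9 on R1.
Going as far as possible: T1, T6; after that, nothing fits. Walking it through:
  pool = (2, 3, 3, 3)
  run T1 (needs (2, 2, 3, 2), free (2, 3, 3, 3)); after release of (3, 0, 1, 0) the pool is (5, 3, 4, 3)
  run T6 (needs (3, 2, 3, 0), free (5, 3, 4, 3)); after release of (0, 0, 0, 2) the pool is (5, 3, 4, 5)
  blocked: T2 wants (2, 1, 5, 5), pool (5, 3, 4, 5) — not enough R3
  blocked: T8 wants (4, 6, 4, 3), pool (5, 3, 4, 5) — not enough R2
  blocked: T4 wants (2, 5, 2, 5), pool (5, 3, 4, 5) — not enough R2
  blocked: T9 wants (6, 3, 3, 3), pool (5, 3, 4, 5) — not enough R1
Never able to finish: T2, T8, T4 and T9.


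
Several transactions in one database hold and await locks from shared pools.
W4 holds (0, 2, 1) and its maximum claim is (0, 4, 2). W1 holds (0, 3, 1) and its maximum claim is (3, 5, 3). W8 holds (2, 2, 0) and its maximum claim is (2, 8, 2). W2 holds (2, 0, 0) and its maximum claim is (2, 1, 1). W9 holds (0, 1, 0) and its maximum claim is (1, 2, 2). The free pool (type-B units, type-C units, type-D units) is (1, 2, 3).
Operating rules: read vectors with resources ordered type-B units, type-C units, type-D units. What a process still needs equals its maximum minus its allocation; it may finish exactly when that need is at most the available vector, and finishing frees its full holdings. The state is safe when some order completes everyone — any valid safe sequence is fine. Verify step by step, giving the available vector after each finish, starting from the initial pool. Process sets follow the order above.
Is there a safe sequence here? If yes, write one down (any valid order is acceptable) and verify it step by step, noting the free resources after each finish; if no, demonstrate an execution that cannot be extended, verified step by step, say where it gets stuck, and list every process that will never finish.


SAFE. One safe sequence: W2, W9, W1, W4, W8.
Key observation: at W1 the run first touches a limit — (3, 2, 2) against (3, 3, 3), exact on a resource it actually requests.
Check, step by step:
  pool = (1, 2, 3)
  W2: need (0, 1, 1) fits (1, 2, 3); releases (2, 0, 0), pool now (3, 2, 3)
  W9: need (1, 1, 2) fits (3, 2, 3); releases (0, 1, 0), pool now (3, 3, 3)
  W1: need (3, 2, 2) fits (3, 3, 3); releases (0, 3, 1), pool now (3, 6, 4)
  W4: need (0, 2, 1) fits (3, 6, 4); releases (0, 2, 1), pool now (3, 8, 5)
  W8: need (0, 6, 2) fits (3, 8, 5); releases (2, 2, 0), pool now (5, 10, 5)


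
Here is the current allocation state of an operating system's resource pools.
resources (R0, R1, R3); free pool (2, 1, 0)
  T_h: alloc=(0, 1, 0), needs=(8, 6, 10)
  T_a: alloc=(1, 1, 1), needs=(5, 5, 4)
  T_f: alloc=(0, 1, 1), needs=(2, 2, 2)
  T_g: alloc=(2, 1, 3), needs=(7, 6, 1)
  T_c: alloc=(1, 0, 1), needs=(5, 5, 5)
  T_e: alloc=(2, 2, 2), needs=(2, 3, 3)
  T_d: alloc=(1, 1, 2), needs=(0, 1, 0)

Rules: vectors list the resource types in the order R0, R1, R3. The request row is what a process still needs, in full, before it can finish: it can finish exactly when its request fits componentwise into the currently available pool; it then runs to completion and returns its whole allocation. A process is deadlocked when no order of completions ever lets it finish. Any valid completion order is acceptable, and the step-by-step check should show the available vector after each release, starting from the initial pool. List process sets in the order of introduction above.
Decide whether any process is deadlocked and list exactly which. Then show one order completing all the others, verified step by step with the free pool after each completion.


No process is deadlocked.
Key observation: the pool covers T_d at once, and every later process fits after earlier releases.
The rest can finish in the order T_d, T_f, T_e, T_a, T_c, T_g, T_h. Verifying each step:
  pool = (2, 1, 0)
  run T_d (needs (0, 1, 0), free (2, 1, 0)); after release of (1, 1, 2) the pool is (3, 2, 2)
  run T_f (needs (2, 2, 2), free (3, 2, 2)); after release of (0, 1, 1) the pool is (3, 3, 3)
  run T_e (needs (2, 3, 3), free (3, 3, 3)); after release of (2, 2, 2) the pool is (5, 5, 5)
  run T_a (needs (5, 5, 4), free (5, 5, 5)); after release of (1, 1, 1) the pool is (6, 6, 6)
  run T_c (needs (5, 5, 5), free (6, 6, 6)); after release of (1, 0, 1) the pool is (7, 6, 7)
  run T_g (needs (7, 6, 1), free (7, 6, 7)); after release of (2, 1, 3) the pool is (9, 7, 10)
  run T_h (needs (8, 6, 10), free (9, 7, 10)); after release of (0, 1, 0) the pool is (9, 8, 10)


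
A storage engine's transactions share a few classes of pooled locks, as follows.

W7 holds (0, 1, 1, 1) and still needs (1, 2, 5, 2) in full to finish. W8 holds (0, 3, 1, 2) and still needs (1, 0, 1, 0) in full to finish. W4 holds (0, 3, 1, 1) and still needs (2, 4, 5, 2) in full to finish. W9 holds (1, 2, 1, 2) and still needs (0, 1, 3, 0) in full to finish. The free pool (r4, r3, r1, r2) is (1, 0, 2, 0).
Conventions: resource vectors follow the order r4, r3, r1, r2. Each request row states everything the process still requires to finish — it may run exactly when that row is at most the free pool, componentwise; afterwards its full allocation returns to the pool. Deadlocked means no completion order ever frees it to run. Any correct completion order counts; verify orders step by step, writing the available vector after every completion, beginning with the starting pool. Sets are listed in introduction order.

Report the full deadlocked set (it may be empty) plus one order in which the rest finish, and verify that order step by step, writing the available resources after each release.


Deadlocked set: W7 and W4.
Key observation: the wall is r1: completing W8, W9 brings the pool only to (2, 5, 4, 4), and all the rest need more.
One completion order for the rest: W8, W9. Walking it through:
  pool = (1, 0, 2, 0)
  W8 needs (1, 0, 1, 0) <= (1, 0, 2, 0) -> finishes; pool += (0, 3, 1, 2) = (1, 3, 3, 2)
  W9 needs (0, 1, 3, 0) <= (1, 3, 3, 2) -> finishes; pool += (1, 2, 1, 2) = (2, 5, 4, 4)
The blocked processes can never fit:
  W7 still needs (1, 2, 5, 2) but only (2, 5, 4, 4) is free — short on r1
  W4 still needs (2, 4, 5, 2) but only (2, 5, 4, 4) is free — short on r1


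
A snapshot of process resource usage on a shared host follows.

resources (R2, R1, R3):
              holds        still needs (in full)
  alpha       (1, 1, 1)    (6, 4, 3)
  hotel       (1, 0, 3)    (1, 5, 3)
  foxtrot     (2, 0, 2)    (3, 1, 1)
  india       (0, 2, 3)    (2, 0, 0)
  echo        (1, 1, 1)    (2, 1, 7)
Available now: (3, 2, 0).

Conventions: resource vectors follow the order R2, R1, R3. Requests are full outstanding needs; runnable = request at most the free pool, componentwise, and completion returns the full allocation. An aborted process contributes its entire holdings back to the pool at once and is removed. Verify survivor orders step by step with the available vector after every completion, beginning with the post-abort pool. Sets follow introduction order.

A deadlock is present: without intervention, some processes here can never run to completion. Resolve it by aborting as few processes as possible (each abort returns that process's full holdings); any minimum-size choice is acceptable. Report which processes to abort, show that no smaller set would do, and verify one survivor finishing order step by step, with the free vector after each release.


Minimum abort set: alpha.
Key observation: the deadlocked hotel becomes finishable only because alpha released (1, 1, 1); it completes at step 3 below.
Minimality: the empty abort set fails — the state is deadlocked as it stands.
Survivors finish in the order: india, foxtrot, hotel, echo. Step-by-step check (pool after the aborts first):
  pool = (4, 3, 1)
  run india (needs (2, 0, 0), free (4, 3, 1)); after release of (0, 2, 3) the pool is (4, 5, 4)
  run foxtrot (needs (3, 1, 1), free (4, 5, 4)); after release of (2, 0, 2) the pool is (6, 5, 6)
  run hotel (needs (1, 5, 3), free (6, 5, 6)); after release of (1, 0, 3) the pool is (7, 5, 9)
  run echo (needs (2, 1, 7), free (7, 5, 9)); after release of (1, 1, 1) the pool is (8, 6, 10)


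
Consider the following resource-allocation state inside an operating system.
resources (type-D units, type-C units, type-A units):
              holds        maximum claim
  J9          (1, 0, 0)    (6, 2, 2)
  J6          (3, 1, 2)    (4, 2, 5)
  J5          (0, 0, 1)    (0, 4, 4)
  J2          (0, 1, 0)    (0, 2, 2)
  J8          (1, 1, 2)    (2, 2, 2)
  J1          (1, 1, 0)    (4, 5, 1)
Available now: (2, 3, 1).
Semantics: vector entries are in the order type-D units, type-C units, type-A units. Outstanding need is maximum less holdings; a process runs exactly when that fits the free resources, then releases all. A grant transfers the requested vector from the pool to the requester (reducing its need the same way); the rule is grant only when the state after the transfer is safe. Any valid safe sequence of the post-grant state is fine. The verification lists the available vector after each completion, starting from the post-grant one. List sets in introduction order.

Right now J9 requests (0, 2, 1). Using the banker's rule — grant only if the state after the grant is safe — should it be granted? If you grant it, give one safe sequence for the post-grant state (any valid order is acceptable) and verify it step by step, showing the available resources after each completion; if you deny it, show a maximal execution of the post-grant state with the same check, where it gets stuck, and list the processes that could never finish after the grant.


DENY: after the grant no complete ordering would exist.
Key observation: after J8, J2 the pool peaks at (3, 3, 2), and each blocked process is short somewhere: J9 on type-D units; J6 on type-A units; J5 on type-C units, type-A units; J1 on type-C units.
Pretend the grant happened; the run J8, J2 goes as far as possible. Check, step by step:
  pool = (2, 1, 0)
  J8 needs (1, 1, 0) <= (2, 1, 0) -> finishes; pool += (1, 1, 2) = (3, 2, 2)
  J2 needs (0, 1, 2) <= (3, 2, 2) -> finishes; pool += (0, 1, 0) = (3, 3, 2)
  J9 cannot run: need (5, 0, 1) vs free (3, 3, 2) (insufficient type-D units)
  J6 cannot run: need (1, 1, 3) vs free (3, 3, 2) (insufficient type-A units)
  J5 cannot run: need (0, 4, 3) vs free (3, 3, 2) (insufficient type-C units and type-A units)
  J1 cannot run: need (3, 4, 1) vs free (3, 3, 2) (insufficient type-C units)
Processes that could never finish after the grant: J9, J6, J5 and J1.


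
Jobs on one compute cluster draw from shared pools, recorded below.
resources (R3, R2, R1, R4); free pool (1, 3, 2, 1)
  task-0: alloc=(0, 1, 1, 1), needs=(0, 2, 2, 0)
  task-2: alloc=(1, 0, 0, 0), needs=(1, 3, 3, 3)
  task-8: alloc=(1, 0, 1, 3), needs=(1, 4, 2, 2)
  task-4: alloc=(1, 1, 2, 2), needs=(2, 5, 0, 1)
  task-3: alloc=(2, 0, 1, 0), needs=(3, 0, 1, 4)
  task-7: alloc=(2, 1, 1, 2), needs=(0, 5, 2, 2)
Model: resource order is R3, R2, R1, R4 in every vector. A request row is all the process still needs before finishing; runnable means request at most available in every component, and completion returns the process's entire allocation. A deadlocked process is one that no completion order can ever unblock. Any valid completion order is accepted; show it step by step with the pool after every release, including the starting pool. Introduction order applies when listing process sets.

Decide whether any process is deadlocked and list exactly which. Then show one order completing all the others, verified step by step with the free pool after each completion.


Deadlocked: task-4 and task-7.
Key observation: task-0, task-8, task-2, task-3 can finish, but then (5, 4, 5, 5) is all there is, and the blocked group's R2 demands exceed it.
One completion order for the rest: task-0, task-8, task-2, task-3. Step-by-step check:
  pool = (1, 3, 2, 1)
  task-0: need (0, 2, 2, 0) fits (1, 3, 2, 1); releases (0, 1, 1, 1), pool now (1, 4, 3, 2)
  task-8: need (1, 4, 2, 2) fits (1, 4, 3, 2); releases (1, 0, 1, 3), pool now (2, 4, 4, 5)
  task-2: need (1, 3, 3, 3) fits (2, 4, 4, 5); releases (1, 0, 0, 0), pool now (3, 4, 4, 5)
  task-3: need (3, 0, 1, 4) fits (3, 4, 4, 5); releases (2, 0, 1, 0), pool now (5, 4, 5, 5)
The stuck group stays short no matter what:
  task-4 still needs (2, 5, 0, 1) but only (5, 4, 5, 5) is free — short on R2
  task-7 still needs (0, 5, 2, 2) but only (5, 4, 5, 5) is free — short on R2


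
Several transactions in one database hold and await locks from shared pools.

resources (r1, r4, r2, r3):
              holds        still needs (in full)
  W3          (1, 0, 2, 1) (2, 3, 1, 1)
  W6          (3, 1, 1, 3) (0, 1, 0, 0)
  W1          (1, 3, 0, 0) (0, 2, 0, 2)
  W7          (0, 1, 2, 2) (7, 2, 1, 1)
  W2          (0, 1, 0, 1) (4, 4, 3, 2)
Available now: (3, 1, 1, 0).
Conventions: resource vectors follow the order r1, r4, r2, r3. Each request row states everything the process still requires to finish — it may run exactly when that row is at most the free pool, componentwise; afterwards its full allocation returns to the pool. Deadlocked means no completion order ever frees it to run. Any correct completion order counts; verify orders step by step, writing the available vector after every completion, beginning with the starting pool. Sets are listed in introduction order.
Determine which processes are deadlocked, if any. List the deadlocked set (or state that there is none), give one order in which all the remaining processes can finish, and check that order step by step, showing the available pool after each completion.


The deadlocked set is empty.
Key observation: there is always a runnable process — W6 first — so the state unwinds completely.
One completion order for the rest: W6, W1, W7, W2, W3. Walking it through:
  pool = (3, 1, 1, 0)
  W6 needs (0, 1, 0, 0) <= (3, 1, 1, 0) -> finishes; pool += (3, 1, 1, 3) = (6, 2, 2, 3)
  W1 needs (0, 2, 0, 2) <= (6, 2, 2, 3) -> finishes; pool += (1, 3, 0, 0) = (7, 5, 2, 3)
  W7 needs (7, 2, 1, 1) <= (7, 5, 2, 3) -> finishes; pool += (0, 1, 2, 2) = (7, 6, 4, 5)
  W2 needs (4, 4, 3, 2) <= (7, 6, 4, 5) -> finishes; pool += (0, 1, 0, 1) = (7, 7, 4, 6)
  W3 needs (2, 3, 1, 1) <= (7, 7, 4, 6) -> finishes; pool += (1, 0, 2, 1) = (8, 7, 6, 7)


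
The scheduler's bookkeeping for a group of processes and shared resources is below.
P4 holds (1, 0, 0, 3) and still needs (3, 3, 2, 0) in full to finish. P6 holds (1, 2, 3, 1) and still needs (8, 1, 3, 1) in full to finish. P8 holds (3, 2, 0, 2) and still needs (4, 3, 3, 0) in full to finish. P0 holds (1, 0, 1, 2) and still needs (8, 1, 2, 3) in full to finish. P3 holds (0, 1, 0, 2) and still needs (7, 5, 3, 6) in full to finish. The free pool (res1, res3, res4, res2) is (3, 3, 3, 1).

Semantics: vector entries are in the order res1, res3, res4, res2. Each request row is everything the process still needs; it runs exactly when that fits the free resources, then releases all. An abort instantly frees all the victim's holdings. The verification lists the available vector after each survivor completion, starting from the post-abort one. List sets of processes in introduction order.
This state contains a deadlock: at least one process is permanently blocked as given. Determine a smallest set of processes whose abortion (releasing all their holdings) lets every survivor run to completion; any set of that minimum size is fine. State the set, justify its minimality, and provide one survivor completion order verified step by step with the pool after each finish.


Abort P0.
Key observation: no ordering could ever have run P6 before the abort of P0; with (1, 0, 1, 2) back in the pool it fits at step 4.
No smaller set exists: with zero aborts the deadlock remains.
The survivors complete as P8, P4, P3, P6. Check, step by step (starting from the post-abort pool):
  pool = (4, 3, 4, 3)
  P8 needs (4, 3, 3, 0) <= (4, 3, 4, 3) -> finishes; pool += (3, 2, 0, 2) = (7, 5, 4, 5)
  P4 needs (3, 3, 2, 0) <= (7, 5, 4, 5) -> finishes; pool += (1, 0, 0, 3) = (8, 5, 4, 8)
  P3 needs (7, 5, 3, 6) <= (8, 5, 4, 8) -> finishes; pool += (0, 1, 0, 2) = (8, 6, 4, 10)
  P6 needs (8, 1, 3, 1) <= (8, 6, 4, 10) -> finishes; pool += (1, 2, 3, 1) = (9, 8, 7, 11)


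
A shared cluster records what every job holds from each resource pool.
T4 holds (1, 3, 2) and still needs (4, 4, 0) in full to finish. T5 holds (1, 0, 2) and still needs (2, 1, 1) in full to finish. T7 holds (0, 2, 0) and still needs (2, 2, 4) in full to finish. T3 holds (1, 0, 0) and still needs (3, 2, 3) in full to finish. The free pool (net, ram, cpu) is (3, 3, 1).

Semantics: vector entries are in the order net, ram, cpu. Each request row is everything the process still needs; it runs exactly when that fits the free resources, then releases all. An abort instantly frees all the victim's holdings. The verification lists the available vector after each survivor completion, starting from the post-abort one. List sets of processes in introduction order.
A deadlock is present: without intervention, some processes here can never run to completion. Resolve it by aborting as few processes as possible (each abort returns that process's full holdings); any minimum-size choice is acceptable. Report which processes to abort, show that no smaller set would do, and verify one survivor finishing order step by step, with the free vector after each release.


Abort T7.
Key observation: T4 had no path to completion before; after the abort of T7 ((0, 2, 0) returned), step 3 is where it fits.
Why nothing smaller works: aborting no one leaves the state deadlocked as given.
One survivor order: T5, T3, T4. Step-by-step check (post-abort pool first):
  pool = (3, 5, 1)
  T5 needs (2, 1, 1) <= (3, 5, 1) -> finishes; pool += (1, 0, 2) = (4, 5, 3)
  T3 needs (3, 2, 3) <= (4, 5, 3) -> finishes; pool += (1, 0, 0) = (5, 5, 3)
  T4 needs (4, 4, 0) <= (5, 5, 3) -> finishes; pool += (1, 3, 2) = (6, 8, 5)


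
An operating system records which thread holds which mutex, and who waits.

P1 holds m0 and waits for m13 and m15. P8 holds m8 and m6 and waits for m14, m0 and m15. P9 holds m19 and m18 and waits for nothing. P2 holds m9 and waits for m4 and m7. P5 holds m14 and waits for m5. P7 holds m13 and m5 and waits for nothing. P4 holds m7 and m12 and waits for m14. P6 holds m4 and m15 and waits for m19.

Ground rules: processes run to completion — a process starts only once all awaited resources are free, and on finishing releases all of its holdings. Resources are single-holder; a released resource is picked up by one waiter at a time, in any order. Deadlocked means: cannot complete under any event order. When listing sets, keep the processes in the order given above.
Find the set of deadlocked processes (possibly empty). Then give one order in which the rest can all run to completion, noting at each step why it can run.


The deadlocked set is empty.
Key observation: every chain of waits terminates; starting from the processes that wait on nothing, all the rest unlock in turn.
One completion order for the rest: P7, P5, P9, P4, P6, P1, P8, P2.
Check, step by step:
  P7: no waits; runs immediately, freeing m13 and m5
  P5: everything it awaited (m5) is free; runs, freeing m14
  P9: no waits; runs immediately, freeing m19 and m18
  P4: everything it awaited (m14) is free; runs, freeing m7 and m12
  P6: everything it awaited (m19) is free; runs, freeing m4 and m15
  P1: everything it awaited (m13 and m15) is free; runs, freeing m0
  P8: everything it awaited (m14, m0 and m15) is free; runs, freeing m8 and m6
  P2: everything it awaited (m4 and m7) is free; runs, freeing m9


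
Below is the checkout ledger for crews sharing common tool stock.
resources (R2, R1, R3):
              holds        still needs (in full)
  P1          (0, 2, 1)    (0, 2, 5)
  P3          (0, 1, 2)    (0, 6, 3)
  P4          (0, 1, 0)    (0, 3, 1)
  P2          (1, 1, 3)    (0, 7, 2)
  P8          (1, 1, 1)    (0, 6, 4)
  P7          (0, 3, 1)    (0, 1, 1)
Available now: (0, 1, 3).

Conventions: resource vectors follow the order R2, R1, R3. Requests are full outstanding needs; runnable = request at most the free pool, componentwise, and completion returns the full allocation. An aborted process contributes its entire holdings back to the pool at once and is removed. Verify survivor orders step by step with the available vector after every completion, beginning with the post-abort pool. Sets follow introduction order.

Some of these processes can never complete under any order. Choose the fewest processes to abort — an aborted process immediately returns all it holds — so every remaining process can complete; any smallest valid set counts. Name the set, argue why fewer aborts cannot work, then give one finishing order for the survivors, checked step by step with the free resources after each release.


Abort P8.
Key observation: the deadlocked P1 becomes finishable only because P8 released (1, 1, 1); it completes at step 2 below.
No smaller set exists: with zero aborts the deadlock remains.
One survivor order: P7, P1, P4, P3, P2. Step-by-step check (post-abort pool first):
  pool = (1, 2, 4)
  run P7 (needs (0, 1, 1), free (1, 2, 4)); after release of (0, 3, 1) the pool is (1, 5, 5)
  run P1 (needs (0, 2, 5), free (1, 5, 5)); after release of (0, 2, 1) the pool is (1, 7, 6)
  run P4 (needs (0, 3, 1), free (1, 7, 6)); after release of (0, 1, 0) the pool is (1, 8, 6)
  run P3 (needs (0, 6, 3), free (1, 8, 6)); after release of (0, 1, 2) the pool is (1, 9, 8)
  run P2 (needs (0, 7, 2), free (1, 9, 8)); after release of (1, 1, 3) the pool is (2, 10, 11)


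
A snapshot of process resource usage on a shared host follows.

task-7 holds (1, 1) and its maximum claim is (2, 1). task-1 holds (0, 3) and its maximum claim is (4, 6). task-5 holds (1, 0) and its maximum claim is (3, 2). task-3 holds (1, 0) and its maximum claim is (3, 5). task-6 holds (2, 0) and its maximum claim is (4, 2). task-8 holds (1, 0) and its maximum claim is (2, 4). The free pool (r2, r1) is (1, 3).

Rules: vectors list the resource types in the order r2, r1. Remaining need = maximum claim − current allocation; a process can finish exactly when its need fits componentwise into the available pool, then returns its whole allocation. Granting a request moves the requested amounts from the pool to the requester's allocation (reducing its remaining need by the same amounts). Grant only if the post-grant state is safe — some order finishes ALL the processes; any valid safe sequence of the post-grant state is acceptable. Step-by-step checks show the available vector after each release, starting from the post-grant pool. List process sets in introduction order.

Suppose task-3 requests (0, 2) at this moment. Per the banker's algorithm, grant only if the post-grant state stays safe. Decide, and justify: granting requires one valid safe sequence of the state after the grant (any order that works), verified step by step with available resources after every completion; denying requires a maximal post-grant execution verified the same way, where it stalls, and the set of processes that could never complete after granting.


DENY: after the grant no complete ordering would exist.
Key observation: even finishing task-7, task-5, task-6 leaves just (5, 2) free — too little r1 for any of the remaining processes.
After a pretend grant, a maximal execution: task-7, task-5, task-6 — then nothing else fits. Verifying each step:
  pool = (1, 1)
  task-7: need (1, 0) fits (1, 1); releases (1, 1), pool now (2, 2)
  task-5: need (2, 2) fits (2, 2); releases (1, 0), pool now (3, 2)
  task-6: need (2, 2) fits (3, 2); releases (2, 0), pool now (5, 2)
  task-1 cannot run: need (4, 3) vs free (5, 2) (insufficient r1)
  task-3 cannot run: need (2, 3) vs free (5, 2) (insufficient r1)
  task-8 cannot run: need (1, 4) vs free (5, 2) (insufficient r1)
Processes that could never finish after the grant: task-1, task-3 and task-8.


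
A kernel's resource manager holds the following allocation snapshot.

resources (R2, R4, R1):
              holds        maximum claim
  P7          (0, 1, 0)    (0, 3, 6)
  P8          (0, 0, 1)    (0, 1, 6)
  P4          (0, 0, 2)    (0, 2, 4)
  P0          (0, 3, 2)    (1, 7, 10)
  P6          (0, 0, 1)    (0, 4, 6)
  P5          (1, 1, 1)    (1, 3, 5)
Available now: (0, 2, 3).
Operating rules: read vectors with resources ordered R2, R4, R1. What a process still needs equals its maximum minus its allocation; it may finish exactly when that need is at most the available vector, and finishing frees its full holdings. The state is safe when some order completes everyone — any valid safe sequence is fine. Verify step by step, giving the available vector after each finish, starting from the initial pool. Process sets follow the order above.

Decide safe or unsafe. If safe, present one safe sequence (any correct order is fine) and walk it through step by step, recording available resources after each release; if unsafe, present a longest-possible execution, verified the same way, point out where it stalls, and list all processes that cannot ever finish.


SAFE. One safe sequence: P4, P5, P8, P7, P6, P0.
Key observation: P4 marks the first exact bind of the order: its need (0, 2, 2) fits the free (0, 2, 3) with zero slack on a requested resource.
Step-by-step check:
  pool = (0, 2, 3)
  P4 needs (0, 2, 2) <= (0, 2, 3) -> finishes; pool += (0, 0, 2) = (0, 2, 5)
  P5 needs (0, 2, 4) <= (0, 2, 5) -> finishes; pool += (1, 1, 1) = (1, 3, 6)
  P8 needs (0, 1, 5) <= (1, 3, 6) -> finishes; pool += (0, 0, 1) = (1, 3, 7)
  P7 needs (0, 2, 6) <= (1, 3, 7) -> finishes; pool += (0, 1, 0) = (1, 4, 7)
  P6 needs (0, 4, 5) <= (1, 4, 7) -> finishes; pool += (0, 0, 1) = (1, 4, 8)
  P0 needs (1, 4, 8) <= (1, 4, 8) -> finishes; pool += (0, 3, 2) = (1, 7, 10)


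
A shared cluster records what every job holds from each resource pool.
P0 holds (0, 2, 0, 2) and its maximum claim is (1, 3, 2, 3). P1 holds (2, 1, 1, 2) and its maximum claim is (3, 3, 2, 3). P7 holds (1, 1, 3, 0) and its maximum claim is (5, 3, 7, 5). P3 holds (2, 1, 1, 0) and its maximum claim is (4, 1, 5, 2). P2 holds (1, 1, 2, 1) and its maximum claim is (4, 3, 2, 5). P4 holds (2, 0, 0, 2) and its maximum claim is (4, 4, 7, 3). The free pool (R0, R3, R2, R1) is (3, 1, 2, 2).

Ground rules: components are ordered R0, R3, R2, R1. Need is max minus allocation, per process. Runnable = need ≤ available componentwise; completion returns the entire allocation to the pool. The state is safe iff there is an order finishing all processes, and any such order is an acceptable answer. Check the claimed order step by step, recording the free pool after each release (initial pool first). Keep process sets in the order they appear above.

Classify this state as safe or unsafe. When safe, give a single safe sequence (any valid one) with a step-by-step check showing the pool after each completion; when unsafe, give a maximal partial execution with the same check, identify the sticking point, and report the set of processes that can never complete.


SAFE, for example via the order P0, P2, P1, P7, P4, P3.
Key observation: the order's first zero-slack moment is P0 ((1, 1, 2, 1) needed, (3, 1, 2, 2) free — a requested resource with nothing to spare).
Check, step by step:
  pool = (3, 1, 2, 2)
  run P0 (needs (1, 1, 2, 1), free (3, 1, 2, 2)); after release of (0, 2, 0, 2) the pool is (3, 3, 2, 4)
  run P2 (needs (3, 2, 0, 4), free (3, 3, 2, 4)); after release of (1, 1, 2, 1) the pool is (4, 4, 4, 5)
  run P1 (needs (1, 2, 1, 1), free (4, 4, 4, 5)); after release of (2, 1, 1, 2) the pool is (6, 5, 5, 7)
  run P7 (needs (4, 2, 4, 5), free (6, 5, 5, 7)); after release of (1, 1, 3, 0) the pool is (7, 6, 8, 7)
  run P4 (needs (2, 4, 7, 1), free (7, 6, 8, 7)); after release of (2, 0, 0, 2) the pool is (9, 6, 8, 9)
  run P3 (needs (2, 0, 4, 2), free (9, 6, 8, 9)); after release of (2, 1, 1, 0) the pool is (11, 7, 9, 9)
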